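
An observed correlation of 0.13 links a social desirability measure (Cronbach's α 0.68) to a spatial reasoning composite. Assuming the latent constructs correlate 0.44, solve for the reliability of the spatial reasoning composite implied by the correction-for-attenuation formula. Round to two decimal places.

r_true = r_obs / √(r_xx · r_yy) ⇒ 0.44 = 0.13 / √(0.68 · r_yy).
√(0.68 · r_yy) = 0.13 / 0.44 = 0.2955; 0.68 · r_yy = 0.0873; r_yy = 0.0873 / 0.68 ≈ 0.13.

0.13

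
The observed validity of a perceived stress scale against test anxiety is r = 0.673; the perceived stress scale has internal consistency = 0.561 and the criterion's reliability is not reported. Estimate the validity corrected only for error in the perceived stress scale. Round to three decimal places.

Single correction: r_c = r_obs / √r_xx = 0.673 / √0.561 = 0.673 / 0.7490 ≈ 0.899.

0.899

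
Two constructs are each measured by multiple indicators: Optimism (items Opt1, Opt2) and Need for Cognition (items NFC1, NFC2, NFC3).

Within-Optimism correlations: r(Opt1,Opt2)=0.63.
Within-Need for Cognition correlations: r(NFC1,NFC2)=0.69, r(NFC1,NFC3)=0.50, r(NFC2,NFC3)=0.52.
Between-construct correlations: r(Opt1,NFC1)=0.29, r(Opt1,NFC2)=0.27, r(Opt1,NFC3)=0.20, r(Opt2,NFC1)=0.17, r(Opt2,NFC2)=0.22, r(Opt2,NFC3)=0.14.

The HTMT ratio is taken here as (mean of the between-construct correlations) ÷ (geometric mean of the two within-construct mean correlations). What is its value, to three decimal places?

Mean between = 1.29/6 = 0.2150.
Mean within-Opt = 0.63/1 = 0.6300; mean within-NFC = 1.71/3 = 0.5700.
Geometric mean = √(0.6300 × 0.5700) = 0.5992.
HTMT = 0.2150 / 0.5992 = 0.359.

0.359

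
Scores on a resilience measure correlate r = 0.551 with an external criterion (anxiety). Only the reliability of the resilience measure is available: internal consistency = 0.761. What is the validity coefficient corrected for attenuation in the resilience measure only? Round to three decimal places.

Single correction: r_c = r_obs / √r_xx = 0.551 / √0.761 = 0.551 / 0.8724 ≈ 0.632.

0.632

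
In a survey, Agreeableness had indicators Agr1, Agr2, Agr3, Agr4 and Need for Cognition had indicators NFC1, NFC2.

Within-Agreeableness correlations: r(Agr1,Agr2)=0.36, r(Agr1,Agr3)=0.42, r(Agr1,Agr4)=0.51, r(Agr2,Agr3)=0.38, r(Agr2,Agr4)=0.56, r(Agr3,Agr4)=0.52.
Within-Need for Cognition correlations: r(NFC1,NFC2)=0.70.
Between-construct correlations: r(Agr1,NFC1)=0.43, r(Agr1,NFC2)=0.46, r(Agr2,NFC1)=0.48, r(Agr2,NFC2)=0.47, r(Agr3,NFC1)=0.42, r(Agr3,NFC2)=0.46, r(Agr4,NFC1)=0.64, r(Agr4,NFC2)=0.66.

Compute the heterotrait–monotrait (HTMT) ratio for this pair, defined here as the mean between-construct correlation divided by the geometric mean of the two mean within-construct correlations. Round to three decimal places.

Between-construct mean = 4.02/8 = 0.5025.
Mean within-Agr = 2.75/6 = 0.4583; mean within-NFC = 0.70/1 = 0.7000.
Geometric mean = √(0.4583 × 0.7000) = 0.5664.
HTMT = 0.5025 / 0.5664 = 0.887.

0.887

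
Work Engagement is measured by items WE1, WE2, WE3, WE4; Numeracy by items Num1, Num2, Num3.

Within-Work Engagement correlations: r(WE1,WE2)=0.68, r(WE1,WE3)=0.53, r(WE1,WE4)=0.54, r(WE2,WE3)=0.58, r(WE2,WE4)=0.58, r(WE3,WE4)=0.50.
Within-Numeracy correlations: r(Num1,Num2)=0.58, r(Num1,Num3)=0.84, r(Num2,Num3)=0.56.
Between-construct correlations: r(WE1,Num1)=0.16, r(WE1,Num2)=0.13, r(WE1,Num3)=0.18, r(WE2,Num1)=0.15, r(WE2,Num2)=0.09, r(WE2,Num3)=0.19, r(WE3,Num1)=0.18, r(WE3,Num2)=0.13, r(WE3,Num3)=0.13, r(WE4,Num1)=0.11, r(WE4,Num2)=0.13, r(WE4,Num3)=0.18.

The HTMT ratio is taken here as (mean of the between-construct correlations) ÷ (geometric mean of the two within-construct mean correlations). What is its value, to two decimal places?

Mean heterotrait r = 1.76/12 = 0.1467.
Mean within-WE = 3.41/6 = 0.5683; mean within-Num = 1.98/3 = 0.6600.
Geometric mean = √(0.5683 × 0.6600) = 0.6124.
HTMT = 0.1467 / 0.6124 = 0.24.

0.24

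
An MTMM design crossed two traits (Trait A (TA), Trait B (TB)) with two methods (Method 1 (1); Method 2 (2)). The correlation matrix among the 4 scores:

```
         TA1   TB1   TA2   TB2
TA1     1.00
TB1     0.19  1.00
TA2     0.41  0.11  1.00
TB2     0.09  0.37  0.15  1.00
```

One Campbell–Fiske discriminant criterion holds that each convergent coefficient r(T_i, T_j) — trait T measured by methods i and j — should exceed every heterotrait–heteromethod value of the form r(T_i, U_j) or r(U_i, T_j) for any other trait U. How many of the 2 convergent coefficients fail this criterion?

Each convergent coefficient versus the relevant comparison correlations:
TA (methods 1·2): 0.41 vs {0.09, 0.11} → pass.
TB (methods 1·2): 0.37 vs {0.11, 0.09} → pass.
0 of 2 fail.

0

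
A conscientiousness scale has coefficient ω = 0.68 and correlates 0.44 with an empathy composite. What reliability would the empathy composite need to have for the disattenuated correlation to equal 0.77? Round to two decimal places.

r_true = r_obs / √(r_xx · r_yy) ⇒ 0.77 = 0.44 / √(0.68 · r_yy).
√(0.68 · r_yy) = 0.44 / 0.77 = 0.5714; 0.68 · r_yy = 0.3265; r_yy = 0.3265 / 0.68 ≈ 0.48.

0.48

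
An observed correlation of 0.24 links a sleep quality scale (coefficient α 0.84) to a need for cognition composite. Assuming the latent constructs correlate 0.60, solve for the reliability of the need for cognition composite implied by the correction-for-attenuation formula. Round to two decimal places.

r_true = r_obs / √(r_xx · r_yy) ⇒ 0.60 = 0.24 / √(0.84 · r_yy).
√(0.84 · r_yy) = 0.24 / 0.60 = 0.4000; 0.84 · r_yy = 0.1600; r_yy = 0.1600 / 0.84 ≈ 0.19.

0.19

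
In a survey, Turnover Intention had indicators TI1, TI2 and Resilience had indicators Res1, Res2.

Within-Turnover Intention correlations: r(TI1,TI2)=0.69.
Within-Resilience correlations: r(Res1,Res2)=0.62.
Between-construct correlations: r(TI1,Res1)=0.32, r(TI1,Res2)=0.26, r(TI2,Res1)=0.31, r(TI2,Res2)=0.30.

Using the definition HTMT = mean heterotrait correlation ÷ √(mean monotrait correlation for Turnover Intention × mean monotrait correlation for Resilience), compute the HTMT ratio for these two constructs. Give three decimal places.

Between-construct mean = 1.19/4 = 0.2975.
Mean within-TI = 0.69/1 = 0.6900; mean within-Res = 0.62/1 = 0.6200.
Geometric mean = √(0.6900 × 0.6200) = 0.6541.
HTMT = 0.2975 / 0.6541 = 0.455.

0.455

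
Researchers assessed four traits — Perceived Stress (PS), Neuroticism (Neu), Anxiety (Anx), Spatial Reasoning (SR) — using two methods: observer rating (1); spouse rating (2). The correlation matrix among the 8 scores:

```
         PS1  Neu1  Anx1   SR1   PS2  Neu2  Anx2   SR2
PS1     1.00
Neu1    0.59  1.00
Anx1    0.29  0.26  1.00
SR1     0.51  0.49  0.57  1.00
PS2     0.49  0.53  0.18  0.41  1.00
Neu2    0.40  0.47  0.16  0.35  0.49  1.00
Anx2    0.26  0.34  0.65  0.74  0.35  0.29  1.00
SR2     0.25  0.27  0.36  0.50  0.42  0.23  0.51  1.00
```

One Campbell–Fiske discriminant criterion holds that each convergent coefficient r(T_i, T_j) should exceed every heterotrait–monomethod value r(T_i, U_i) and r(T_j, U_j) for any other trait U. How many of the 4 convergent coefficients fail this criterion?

3

Convergent coefficients and their comparison sets:
PS (methods 1·2): 0.49 vs {0.59, 0.49, 0.29, 0.35, 0.51, 0.42} → fail.
Neu (methods 1·2): 0.47 vs {0.59, 0.49, 0.26, 0.29, 0.49, 0.23} → fail.
Anx (methods 1·2): 0.65 vs {0.29, 0.35, 0.26, 0.29, 0.57, 0.51} → pass.
SR (methods 1·2): 0.50 vs {0.51, 0.42, 0.49, 0.23, 0.57, 0.51} → fail.
3 of 4 fail.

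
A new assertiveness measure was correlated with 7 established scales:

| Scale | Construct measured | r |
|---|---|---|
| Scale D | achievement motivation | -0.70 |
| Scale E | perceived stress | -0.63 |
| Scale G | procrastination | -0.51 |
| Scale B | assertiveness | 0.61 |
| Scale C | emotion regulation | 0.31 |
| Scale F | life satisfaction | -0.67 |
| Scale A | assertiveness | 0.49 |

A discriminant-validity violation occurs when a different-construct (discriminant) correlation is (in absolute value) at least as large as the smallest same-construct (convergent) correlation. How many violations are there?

4

Convergent (same construct = assertiveness): Scale B, Scale A.
Smallest convergent = 0.49. Discriminant |r|: 0.70, 0.63, 0.51, 0.31, 0.67; count ≥ 0.49 → 4.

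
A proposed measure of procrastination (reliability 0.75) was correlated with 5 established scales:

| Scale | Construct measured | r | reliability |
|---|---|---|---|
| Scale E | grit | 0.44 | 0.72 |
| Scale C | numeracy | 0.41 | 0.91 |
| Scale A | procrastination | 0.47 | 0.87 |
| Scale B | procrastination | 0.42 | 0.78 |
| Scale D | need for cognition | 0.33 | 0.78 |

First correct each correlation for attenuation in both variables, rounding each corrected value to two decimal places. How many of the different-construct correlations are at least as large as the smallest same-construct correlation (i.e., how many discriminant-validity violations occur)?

1

Disattenuated r (r / √(r_scale · r_new)):
  Scale E (disc): 0.44 / √(0.72·0.75) = 0.60
  Scale C (disc): 0.41 / √(0.91·0.75) = 0.50
  Scale A (conv): 0.47 / √(0.87·0.75) = 0.58
  Scale B (conv): 0.42 / √(0.78·0.75) = 0.55
  Scale D (disc): 0.33 / √(0.78·0.75) = 0.43
Smallest convergent = 0.55. Discriminant values: 0.60, 0.50, 0.43; count ≥ 0.55 → 1.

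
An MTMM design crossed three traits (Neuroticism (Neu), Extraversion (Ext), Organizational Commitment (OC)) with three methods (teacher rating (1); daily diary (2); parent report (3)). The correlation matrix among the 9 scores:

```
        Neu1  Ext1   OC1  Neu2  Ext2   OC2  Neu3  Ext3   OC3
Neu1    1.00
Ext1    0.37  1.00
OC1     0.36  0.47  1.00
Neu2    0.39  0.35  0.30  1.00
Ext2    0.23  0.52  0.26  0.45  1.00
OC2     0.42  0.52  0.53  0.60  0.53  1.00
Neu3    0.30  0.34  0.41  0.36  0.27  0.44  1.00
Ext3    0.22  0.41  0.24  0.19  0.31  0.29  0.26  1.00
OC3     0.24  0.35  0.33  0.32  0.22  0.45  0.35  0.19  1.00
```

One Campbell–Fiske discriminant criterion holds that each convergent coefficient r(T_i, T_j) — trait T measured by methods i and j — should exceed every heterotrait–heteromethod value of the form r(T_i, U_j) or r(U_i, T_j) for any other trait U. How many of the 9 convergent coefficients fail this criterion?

5

Each convergent coefficient versus the relevant comparison correlations:
Neu (methods 1·2): 0.39 vs {0.23, 0.35, 0.42, 0.30} → fail.
Neu (methods 1·3): 0.30 vs {0.22, 0.34, 0.24, 0.41} → fail.
Neu (methods 2·3): 0.36 vs {0.19, 0.27, 0.32, 0.44} → fail.
Ext (methods 1·2): 0.52 vs {0.35, 0.23, 0.52, 0.26} → fail.
Ext (methods 1·3): 0.41 vs {0.34, 0.22, 0.35, 0.24} → pass.
Ext (methods 2·3): 0.31 vs {0.27, 0.19, 0.22, 0.29} → pass.
OC (methods 1·2): 0.53 vs {0.30, 0.42, 0.26, 0.52} → pass.
OC (methods 1·3): 0.33 vs {0.41, 0.24, 0.24, 0.35} → fail.
OC (methods 2·3): 0.45 vs {0.44, 0.32, 0.29, 0.22} → pass.
5 of 9 fail.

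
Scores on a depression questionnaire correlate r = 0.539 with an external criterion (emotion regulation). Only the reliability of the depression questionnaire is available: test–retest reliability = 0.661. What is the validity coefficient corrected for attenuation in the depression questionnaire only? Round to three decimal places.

0.663

Single correction: r_c = r_obs / √r_xx = 0.539 / √0.661 = 0.539 / 0.8130 ≈ 0.663.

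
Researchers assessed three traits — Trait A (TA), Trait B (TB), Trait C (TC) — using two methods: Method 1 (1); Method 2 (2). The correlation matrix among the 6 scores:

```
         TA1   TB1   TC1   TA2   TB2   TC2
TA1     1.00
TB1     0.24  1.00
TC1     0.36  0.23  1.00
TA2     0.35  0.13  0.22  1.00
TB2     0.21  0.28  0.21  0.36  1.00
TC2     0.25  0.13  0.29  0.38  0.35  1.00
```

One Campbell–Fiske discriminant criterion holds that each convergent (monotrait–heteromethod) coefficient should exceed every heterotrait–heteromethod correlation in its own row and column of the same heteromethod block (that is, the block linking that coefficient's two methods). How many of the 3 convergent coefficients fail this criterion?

0

Convergent coefficients and their comparison sets:
TA (methods 1·2): 0.35 vs {0.21, 0.13, 0.25, 0.22} → pass.
TB (methods 1·2): 0.28 vs {0.13, 0.21, 0.13, 0.21} → pass.
TC (methods 1·2): 0.29 vs {0.22, 0.25, 0.21, 0.13} → pass.
0 of 3 fail.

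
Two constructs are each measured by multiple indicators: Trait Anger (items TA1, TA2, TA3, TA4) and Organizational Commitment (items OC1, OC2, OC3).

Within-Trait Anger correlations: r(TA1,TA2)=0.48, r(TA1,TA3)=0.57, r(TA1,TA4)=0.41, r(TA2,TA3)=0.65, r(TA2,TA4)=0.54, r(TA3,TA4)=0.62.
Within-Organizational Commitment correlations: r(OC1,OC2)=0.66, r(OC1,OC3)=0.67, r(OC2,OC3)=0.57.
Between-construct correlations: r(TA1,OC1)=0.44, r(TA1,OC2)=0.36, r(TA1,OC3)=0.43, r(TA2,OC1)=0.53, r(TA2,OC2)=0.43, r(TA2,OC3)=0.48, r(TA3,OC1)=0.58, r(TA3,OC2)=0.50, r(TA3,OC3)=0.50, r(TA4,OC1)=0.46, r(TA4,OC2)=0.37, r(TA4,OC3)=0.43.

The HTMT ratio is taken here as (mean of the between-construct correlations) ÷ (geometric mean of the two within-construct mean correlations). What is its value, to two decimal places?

0.78

Mean between = 5.51/12 = 0.4592.
Mean within-TA = 3.27/6 = 0.5450; mean within-OC = 1.90/3 = 0.6333.
Geometric mean = √(0.5450 × 0.6333) = 0.5875.
HTMT = 0.4592 / 0.5875 = 0.78.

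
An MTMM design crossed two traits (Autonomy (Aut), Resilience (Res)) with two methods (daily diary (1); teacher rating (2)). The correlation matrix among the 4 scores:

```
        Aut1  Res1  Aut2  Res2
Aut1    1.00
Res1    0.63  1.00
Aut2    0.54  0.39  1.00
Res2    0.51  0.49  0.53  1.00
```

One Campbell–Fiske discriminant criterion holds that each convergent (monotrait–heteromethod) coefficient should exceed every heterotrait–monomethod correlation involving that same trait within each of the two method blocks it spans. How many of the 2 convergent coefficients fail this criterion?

2

Checking each validity diagonal entry against its comparison values:
Aut (methods 1·2): 0.54 vs {0.63, 0.53} → fail.
Res (methods 1·2): 0.49 vs {0.63, 0.53} → fail.
2 of 2 fail.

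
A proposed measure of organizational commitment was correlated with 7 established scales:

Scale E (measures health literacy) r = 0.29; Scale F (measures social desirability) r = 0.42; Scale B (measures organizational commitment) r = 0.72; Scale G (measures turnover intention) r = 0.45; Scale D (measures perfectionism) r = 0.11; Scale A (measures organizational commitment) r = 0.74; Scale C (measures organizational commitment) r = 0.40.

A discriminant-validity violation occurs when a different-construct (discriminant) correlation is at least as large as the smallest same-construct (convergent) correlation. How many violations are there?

2

Convergent (same construct = organizational commitment): Scale B, Scale A, Scale C.
Smallest convergent = 0.40. Discriminant values: 0.29, 0.42, 0.45, 0.11; count ≥ 0.40 → 2.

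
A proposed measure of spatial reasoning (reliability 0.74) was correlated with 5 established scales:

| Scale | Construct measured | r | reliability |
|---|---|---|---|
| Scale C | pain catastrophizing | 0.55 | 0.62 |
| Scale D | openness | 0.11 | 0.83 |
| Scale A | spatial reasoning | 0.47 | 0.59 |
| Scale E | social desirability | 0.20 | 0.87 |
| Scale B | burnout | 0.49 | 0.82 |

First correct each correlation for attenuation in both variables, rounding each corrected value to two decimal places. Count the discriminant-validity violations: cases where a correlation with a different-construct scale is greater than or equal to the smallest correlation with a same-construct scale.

Disattenuated r (r / √(r_scale · r_new)):
  Scale C (disc): 0.55 / √(0.62·0.74) = 0.81
  Scale D (disc): 0.11 / √(0.83·0.74) = 0.14
  Scale A (conv): 0.47 / √(0.59·0.74) = 0.71
  Scale E (disc): 0.20 / √(0.87·0.74) = 0.25
  Scale B (disc): 0.49 / √(0.82·0.74) = 0.63
Smallest convergent = 0.71. Discriminant values: 0.81, 0.14, 0.25, 0.63; count ≥ 0.71 → 1.

1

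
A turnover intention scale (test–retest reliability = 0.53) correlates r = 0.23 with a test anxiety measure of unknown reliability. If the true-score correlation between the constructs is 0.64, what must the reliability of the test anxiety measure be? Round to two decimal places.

r_true = r_obs / √(r_xx · r_yy) ⇒ 0.64 = 0.23 / √(0.53 · r_yy).
√(0.53 · r_yy) = 0.23 / 0.64 = 0.3594; 0.53 · r_yy = 0.1292; r_yy = 0.1292 / 0.53 ≈ 0.24.

0.24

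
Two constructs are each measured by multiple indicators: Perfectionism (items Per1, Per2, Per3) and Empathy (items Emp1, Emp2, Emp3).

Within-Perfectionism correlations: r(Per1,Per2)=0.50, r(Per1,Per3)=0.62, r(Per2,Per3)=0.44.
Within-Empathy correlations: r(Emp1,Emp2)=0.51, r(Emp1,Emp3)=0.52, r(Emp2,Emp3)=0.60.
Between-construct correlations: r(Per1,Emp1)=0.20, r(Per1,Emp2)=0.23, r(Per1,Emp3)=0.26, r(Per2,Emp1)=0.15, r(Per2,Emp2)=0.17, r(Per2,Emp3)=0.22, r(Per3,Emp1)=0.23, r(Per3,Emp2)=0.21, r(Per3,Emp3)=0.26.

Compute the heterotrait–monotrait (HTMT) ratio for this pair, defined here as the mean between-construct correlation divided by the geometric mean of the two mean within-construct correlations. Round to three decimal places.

Mean heterotrait r = 1.93/9 = 0.2144.
Mean within-Per = 1.56/3 = 0.5200; mean within-Emp = 1.63/3 = 0.5433.
Geometric mean = √(0.5200 × 0.5433) = 0.5315.
HTMT = 0.2144 / 0.5315 = 0.403.

0.403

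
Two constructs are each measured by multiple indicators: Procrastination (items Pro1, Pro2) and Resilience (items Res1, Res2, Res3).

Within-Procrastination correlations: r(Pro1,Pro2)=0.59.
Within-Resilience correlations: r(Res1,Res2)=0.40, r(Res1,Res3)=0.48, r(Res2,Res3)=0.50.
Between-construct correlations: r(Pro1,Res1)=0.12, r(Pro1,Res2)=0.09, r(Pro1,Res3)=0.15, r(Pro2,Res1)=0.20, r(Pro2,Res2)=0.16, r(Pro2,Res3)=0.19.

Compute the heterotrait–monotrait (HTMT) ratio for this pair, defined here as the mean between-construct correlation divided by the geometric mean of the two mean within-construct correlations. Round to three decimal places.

0.291

Mean between = 0.91/6 = 0.1517.
Mean within-Pro = 0.59/1 = 0.5900; mean within-Res = 1.38/3 = 0.4600.
Geometric mean = √(0.5900 × 0.4600) = 0.5210.
HTMT = 0.1517 / 0.5210 = 0.291.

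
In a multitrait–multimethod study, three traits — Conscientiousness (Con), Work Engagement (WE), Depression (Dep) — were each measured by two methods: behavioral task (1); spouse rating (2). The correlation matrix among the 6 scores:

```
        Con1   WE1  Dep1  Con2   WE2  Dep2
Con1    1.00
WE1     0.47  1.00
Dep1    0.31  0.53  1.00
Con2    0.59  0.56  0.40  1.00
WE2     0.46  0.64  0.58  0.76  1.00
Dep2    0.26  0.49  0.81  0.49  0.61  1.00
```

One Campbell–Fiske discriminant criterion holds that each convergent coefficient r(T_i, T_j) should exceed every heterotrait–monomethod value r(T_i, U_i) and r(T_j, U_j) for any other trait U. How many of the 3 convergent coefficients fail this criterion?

2

Each convergent coefficient versus the relevant comparison correlations:
Con (methods 1·2): 0.59 vs {0.47, 0.76, 0.31, 0.49} → fail.
WE (methods 1·2): 0.64 vs {0.47, 0.76, 0.53, 0.61} → fail.
Dep (methods 1·2): 0.81 vs {0.31, 0.49, 0.53, 0.61} → pass.
2 of 3 fail.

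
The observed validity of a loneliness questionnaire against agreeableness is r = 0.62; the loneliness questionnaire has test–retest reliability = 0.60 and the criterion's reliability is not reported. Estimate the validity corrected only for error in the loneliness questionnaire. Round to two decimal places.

0.80

Single correction: r_c = r_obs / √r_xx = 0.62 / √0.60 = 0.62 / 0.7746 ≈ 0.80.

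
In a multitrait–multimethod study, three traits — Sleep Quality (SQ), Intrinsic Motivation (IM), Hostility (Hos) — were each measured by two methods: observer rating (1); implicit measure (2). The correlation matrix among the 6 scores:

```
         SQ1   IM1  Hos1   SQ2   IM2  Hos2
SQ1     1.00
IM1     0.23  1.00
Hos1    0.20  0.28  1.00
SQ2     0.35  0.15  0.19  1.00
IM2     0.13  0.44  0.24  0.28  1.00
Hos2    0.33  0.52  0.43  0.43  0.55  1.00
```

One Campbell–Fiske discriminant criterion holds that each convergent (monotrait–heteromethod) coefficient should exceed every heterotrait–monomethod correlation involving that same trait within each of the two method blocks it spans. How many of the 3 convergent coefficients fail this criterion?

Convergent coefficients and their comparison sets:
SQ (methods 1·2): 0.35 vs {0.23, 0.28, 0.20, 0.43} → fail.
IM (methods 1·2): 0.44 vs {0.23, 0.28, 0.28, 0.55} → fail.
Hos (methods 1·2): 0.43 vs {0.20, 0.43, 0.28, 0.55} → fail.
3 of 3 fail.

3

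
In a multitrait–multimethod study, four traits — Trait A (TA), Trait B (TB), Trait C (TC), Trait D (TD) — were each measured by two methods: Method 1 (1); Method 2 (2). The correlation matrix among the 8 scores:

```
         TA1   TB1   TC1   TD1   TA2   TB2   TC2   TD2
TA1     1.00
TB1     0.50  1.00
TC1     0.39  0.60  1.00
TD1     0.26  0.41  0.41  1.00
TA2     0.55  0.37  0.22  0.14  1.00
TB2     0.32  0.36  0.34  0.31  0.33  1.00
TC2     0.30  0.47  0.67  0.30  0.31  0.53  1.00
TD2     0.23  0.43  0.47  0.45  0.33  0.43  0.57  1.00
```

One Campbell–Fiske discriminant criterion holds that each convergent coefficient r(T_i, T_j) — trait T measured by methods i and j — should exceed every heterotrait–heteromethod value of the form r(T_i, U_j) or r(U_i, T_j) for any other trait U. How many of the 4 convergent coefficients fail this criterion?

Checking each validity diagonal entry against its comparison values:
TA (methods 1·2): 0.55 vs {0.32, 0.37, 0.30, 0.22, 0.23, 0.14} → pass.
TB (methods 1·2): 0.36 vs {0.37, 0.32, 0.47, 0.34, 0.43, 0.31} → fail.
TC (methods 1·2): 0.67 vs {0.22, 0.30, 0.34, 0.47, 0.47, 0.30} → pass.
TD (methods 1·2): 0.45 vs {0.14, 0.23, 0.31, 0.43, 0.30, 0.47} → fail.
2 of 4 fail.

2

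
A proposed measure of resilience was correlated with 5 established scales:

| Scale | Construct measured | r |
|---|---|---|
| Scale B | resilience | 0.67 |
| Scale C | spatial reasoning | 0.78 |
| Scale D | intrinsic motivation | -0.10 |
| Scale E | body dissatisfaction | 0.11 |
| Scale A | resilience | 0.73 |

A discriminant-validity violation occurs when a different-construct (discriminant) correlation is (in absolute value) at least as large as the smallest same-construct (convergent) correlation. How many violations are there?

1

Convergent (same construct = resilience): Scale B, Scale A.
Smallest convergent = 0.67. Discriminant |r|: 0.78, 0.10, 0.11; count ≥ 0.67 → 1.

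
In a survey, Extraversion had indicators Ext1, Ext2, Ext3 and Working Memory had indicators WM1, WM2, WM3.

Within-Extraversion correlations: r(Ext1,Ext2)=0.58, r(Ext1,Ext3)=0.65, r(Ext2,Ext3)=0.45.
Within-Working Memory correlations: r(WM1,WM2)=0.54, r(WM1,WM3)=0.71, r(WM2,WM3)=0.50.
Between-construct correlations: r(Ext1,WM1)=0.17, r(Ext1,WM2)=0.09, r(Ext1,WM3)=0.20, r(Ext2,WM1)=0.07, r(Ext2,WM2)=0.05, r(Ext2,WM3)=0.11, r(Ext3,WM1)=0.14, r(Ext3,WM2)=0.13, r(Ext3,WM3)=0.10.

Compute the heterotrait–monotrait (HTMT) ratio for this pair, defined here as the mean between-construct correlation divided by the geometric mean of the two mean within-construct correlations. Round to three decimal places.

Between-construct mean = 1.06/9 = 0.1178.
Mean within-Ext = 1.68/3 = 0.5600; mean within-WM = 1.75/3 = 0.5833.
Geometric mean = √(0.5600 × 0.5833) = 0.5715.
HTMT = 0.1178 / 0.5715 = 0.206.

0.206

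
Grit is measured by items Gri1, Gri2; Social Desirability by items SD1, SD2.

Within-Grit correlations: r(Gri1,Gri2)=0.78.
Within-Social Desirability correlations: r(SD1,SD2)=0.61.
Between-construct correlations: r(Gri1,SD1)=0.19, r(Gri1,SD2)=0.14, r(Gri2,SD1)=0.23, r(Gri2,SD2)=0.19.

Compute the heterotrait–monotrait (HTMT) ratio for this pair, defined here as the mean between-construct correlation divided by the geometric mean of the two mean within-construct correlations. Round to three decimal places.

0.272

Between-construct mean = 0.75/4 = 0.1875.
Mean within-Gri = 0.78/1 = 0.7800; mean within-SD = 0.61/1 = 0.6100.
Geometric mean = √(0.7800 × 0.6100) = 0.6898.
HTMT = 0.1875 / 0.6898 = 0.272.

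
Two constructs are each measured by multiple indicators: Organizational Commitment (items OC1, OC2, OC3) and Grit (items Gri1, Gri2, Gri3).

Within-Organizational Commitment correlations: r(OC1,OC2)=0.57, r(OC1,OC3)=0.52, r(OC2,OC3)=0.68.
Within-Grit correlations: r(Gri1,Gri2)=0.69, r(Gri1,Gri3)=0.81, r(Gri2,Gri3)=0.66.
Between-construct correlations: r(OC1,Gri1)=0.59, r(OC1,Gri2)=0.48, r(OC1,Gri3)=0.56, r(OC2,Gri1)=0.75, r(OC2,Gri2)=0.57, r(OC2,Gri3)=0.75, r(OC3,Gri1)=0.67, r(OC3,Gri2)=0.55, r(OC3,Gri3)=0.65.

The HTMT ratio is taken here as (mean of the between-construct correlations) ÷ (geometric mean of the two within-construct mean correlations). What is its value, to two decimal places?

Mean heterotrait r = 5.57/9 = 0.6189.
Mean within-OC = 1.77/3 = 0.5900; mean within-Gri = 2.16/3 = 0.7200.
Geometric mean = √(0.5900 × 0.7200) = 0.6518.
HTMT = 0.6189 / 0.6518 = 0.95.

0.95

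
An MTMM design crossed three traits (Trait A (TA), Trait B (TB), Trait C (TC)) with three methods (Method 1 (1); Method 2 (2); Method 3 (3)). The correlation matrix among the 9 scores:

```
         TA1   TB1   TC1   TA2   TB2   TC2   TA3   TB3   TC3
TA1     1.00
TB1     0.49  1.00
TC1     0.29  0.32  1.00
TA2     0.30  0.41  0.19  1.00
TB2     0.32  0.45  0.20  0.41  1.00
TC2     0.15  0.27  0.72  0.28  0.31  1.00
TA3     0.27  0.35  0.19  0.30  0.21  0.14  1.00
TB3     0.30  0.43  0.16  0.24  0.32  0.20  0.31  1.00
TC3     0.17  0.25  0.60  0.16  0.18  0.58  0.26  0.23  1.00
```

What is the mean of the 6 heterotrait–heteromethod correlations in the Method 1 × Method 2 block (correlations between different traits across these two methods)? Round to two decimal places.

HTHM values (method 1 × method 2): 0.32, 0.15, 0.41, 0.27, 0.19, 0.20; mean = 1.54/6 = 0.26.

0.26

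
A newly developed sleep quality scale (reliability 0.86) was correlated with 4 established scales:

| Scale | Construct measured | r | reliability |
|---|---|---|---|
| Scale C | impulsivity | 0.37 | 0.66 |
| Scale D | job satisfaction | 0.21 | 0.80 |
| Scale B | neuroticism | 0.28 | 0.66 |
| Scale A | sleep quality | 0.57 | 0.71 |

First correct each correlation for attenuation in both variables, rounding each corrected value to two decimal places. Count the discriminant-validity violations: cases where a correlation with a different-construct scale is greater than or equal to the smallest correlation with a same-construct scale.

Disattenuated r (r / √(r_scale · r_new)):
  Scale C (disc): 0.37 / √(0.66·0.86) = 0.49
  Scale D (disc): 0.21 / √(0.80·0.86) = 0.25
  Scale B (disc): 0.28 / √(0.66·0.86) = 0.37
  Scale A (conv): 0.57 / √(0.71·0.86) = 0.73
Smallest convergent = 0.73. Discriminant values: 0.49, 0.25, 0.37; count ≥ 0.73 → 0.

0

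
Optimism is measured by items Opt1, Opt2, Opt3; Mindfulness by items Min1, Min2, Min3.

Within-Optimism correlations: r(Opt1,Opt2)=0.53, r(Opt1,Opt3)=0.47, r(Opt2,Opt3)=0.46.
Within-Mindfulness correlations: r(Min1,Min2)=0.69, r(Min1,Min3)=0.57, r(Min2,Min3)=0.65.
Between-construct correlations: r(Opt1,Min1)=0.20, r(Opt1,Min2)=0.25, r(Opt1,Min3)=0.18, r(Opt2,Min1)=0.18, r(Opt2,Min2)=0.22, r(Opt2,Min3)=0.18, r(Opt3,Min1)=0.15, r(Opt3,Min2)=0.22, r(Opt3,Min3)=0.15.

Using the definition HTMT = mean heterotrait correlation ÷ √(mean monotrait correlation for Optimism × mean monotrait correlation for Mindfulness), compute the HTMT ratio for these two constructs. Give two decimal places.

0.35

Mean heterotrait r = 1.73/9 = 0.1922.
Mean within-Opt = 1.46/3 = 0.4867; mean within-Min = 1.91/3 = 0.6367.
Geometric mean = √(0.4867 × 0.6367) = 0.5567.
HTMT = 0.1922 / 0.5567 = 0.35.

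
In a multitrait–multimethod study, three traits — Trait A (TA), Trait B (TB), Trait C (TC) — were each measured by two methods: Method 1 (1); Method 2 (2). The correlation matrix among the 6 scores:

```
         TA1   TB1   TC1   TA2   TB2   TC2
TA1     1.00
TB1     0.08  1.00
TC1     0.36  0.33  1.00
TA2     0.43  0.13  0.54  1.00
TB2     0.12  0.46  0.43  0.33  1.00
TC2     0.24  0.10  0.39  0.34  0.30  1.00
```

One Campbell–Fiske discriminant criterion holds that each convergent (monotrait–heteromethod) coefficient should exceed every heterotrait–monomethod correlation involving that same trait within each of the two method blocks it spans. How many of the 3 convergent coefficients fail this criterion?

Each convergent coefficient versus the relevant comparison correlations:
TA (methods 1·2): 0.43 vs {0.08, 0.33, 0.36, 0.34} → pass.
TB (methods 1·2): 0.46 vs {0.08, 0.33, 0.33, 0.30} → pass.
TC (methods 1·2): 0.39 vs {0.36, 0.34, 0.33, 0.30} → pass.
0 of 3 fail.

0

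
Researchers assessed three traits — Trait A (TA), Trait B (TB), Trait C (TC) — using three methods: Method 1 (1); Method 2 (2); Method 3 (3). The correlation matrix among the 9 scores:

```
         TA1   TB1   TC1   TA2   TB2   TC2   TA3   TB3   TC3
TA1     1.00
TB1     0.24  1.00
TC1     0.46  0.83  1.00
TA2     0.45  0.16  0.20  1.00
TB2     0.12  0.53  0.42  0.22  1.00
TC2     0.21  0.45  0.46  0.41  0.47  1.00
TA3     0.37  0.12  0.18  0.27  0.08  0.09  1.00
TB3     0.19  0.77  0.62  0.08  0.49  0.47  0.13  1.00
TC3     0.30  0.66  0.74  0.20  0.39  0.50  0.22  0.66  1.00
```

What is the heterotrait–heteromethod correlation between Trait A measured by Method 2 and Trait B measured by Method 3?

Different traits and methods: r(TA2, TB3) = 0.08.

0.08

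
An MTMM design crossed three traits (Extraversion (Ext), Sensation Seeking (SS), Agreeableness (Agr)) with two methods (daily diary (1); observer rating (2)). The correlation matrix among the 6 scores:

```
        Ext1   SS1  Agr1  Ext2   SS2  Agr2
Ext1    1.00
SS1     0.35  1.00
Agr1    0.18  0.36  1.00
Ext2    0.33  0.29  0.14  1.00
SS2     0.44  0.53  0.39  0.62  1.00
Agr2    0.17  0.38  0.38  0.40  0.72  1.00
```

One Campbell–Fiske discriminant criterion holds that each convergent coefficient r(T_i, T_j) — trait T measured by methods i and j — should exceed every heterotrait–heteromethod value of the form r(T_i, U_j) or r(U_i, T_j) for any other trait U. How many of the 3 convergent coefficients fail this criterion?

2

Checking each validity diagonal entry against its comparison values:
Ext (methods 1·2): 0.33 vs {0.44, 0.29, 0.17, 0.14} → fail.
SS (methods 1·2): 0.53 vs {0.29, 0.44, 0.38, 0.39} → pass.
Agr (methods 1·2): 0.38 vs {0.14, 0.17, 0.39, 0.38} → fail.
2 of 3 fail.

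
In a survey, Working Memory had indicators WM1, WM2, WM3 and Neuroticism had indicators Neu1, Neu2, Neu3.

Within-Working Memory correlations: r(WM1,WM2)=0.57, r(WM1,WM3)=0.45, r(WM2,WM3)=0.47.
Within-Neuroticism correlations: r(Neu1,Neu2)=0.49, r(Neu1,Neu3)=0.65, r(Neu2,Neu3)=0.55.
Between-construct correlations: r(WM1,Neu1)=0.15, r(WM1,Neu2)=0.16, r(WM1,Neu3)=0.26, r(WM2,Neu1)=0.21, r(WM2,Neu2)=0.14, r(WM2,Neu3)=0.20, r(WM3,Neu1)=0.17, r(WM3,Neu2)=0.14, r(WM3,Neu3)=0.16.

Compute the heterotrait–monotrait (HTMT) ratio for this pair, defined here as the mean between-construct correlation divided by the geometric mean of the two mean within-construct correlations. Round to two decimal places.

Between-construct mean = 1.59/9 = 0.1767.
Mean within-WM = 1.49/3 = 0.4967; mean within-Neu = 1.69/3 = 0.5633.
Geometric mean = √(0.4967 × 0.5633) = 0.5290.
HTMT = 0.1767 / 0.5290 = 0.33.

0.33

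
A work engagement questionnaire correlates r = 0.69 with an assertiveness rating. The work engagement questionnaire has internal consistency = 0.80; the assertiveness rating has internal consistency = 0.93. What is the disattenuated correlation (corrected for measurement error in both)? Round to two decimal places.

r_true = r_obs / √(r_xx · r_yy) = 0.69 / √(0.80 × 0.93) = 0.69 / √0.7440 = 0.69 / 0.8626 ≈ 0.80.

0.80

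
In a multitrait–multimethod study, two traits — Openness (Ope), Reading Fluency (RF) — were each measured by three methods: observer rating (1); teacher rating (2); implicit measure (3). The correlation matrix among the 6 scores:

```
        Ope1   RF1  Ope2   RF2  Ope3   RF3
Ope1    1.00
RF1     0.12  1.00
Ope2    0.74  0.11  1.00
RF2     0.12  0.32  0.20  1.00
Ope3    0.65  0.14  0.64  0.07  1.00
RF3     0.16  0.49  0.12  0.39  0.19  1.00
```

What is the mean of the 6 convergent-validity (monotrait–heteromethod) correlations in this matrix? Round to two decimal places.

Convergent values: 0.74, 0.65, 0.64, 0.32, 0.49, 0.39; mean = 3.23/6 = 0.54.

0.54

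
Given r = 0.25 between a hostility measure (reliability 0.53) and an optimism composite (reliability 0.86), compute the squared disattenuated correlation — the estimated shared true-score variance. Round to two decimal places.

Disattenuated r = 0.25 / √(0.53 × 0.86) = 0.25 / 0.6751 = 0.3703.
Shared true-score variance = 0.3703² = 0.1371 ≈ 0.14.

0.14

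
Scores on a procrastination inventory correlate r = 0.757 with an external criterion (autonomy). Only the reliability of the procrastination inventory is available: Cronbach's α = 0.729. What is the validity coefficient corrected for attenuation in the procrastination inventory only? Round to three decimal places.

Single correction: r_c = r_obs / √r_xx = 0.757 / √0.729 = 0.757 / 0.8538 ≈ 0.887.

0.887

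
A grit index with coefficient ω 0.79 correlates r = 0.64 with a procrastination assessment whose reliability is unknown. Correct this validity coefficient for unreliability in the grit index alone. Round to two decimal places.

0.72

Single correction: r_c = r_obs / √r_xx = 0.64 / √0.79 = 0.64 / 0.8888 ≈ 0.72.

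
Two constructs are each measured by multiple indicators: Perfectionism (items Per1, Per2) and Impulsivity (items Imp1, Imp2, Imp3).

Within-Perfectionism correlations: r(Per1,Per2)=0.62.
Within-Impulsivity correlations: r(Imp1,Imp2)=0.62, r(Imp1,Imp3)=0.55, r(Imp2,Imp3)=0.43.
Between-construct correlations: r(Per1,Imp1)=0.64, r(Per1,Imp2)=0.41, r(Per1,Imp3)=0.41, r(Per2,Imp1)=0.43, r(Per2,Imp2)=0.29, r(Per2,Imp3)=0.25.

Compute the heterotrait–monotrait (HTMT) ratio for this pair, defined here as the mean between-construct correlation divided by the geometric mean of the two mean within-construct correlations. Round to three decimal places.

Mean heterotrait r = 2.43/6 = 0.4050.
Mean within-Per = 0.62/1 = 0.6200; mean within-Imp = 1.60/3 = 0.5333.
Geometric mean = √(0.6200 × 0.5333) = 0.5750.
HTMT = 0.4050 / 0.5750 = 0.704.

0.704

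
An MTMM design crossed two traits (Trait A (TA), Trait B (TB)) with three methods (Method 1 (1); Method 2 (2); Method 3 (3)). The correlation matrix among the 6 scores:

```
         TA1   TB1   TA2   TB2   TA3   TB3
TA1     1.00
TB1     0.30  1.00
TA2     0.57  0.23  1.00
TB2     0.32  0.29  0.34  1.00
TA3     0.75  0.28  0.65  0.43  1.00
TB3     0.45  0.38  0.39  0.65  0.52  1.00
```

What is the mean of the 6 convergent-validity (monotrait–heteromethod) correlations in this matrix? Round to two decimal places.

0.55

Convergent values: 0.57, 0.75, 0.65, 0.29, 0.38, 0.65; mean = 3.29/6 = 0.55.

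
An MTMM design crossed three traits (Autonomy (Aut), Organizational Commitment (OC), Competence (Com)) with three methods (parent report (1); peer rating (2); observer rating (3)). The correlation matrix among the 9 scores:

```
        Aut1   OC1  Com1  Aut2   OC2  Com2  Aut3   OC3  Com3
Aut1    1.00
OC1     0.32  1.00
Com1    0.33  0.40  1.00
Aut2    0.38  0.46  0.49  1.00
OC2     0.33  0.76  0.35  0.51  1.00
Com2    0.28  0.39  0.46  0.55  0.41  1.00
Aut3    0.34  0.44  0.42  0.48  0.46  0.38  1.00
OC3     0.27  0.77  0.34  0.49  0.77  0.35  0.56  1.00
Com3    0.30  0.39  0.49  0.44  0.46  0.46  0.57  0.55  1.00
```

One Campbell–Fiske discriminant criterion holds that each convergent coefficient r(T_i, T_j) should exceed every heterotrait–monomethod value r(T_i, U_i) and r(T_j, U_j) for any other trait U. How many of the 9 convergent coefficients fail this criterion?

Each convergent coefficient versus the relevant comparison correlations:
Aut (methods 1·2): 0.38 vs {0.32, 0.51, 0.33, 0.55} → fail.
Aut (methods 1·3): 0.34 vs {0.32, 0.56, 0.33, 0.57} → fail.
Aut (methods 2·3): 0.48 vs {0.51, 0.56, 0.55, 0.57} → fail.
OC (methods 1·2): 0.76 vs {0.32, 0.51, 0.40, 0.41} → pass.
OC (methods 1·3): 0.77 vs {0.32, 0.56, 0.40, 0.55} → pass.
OC (methods 2·3): 0.77 vs {0.51, 0.56, 0.41, 0.55} → pass.
Com (methods 1·2): 0.46 vs {0.33, 0.55, 0.40, 0.41} → fail.
Com (methods 1·3): 0.49 vs {0.33, 0.57, 0.40, 0.55} → fail.
Com (methods 2·3): 0.46 vs {0.55, 0.57, 0.41, 0.55} → fail.
6 of 9 fail.

6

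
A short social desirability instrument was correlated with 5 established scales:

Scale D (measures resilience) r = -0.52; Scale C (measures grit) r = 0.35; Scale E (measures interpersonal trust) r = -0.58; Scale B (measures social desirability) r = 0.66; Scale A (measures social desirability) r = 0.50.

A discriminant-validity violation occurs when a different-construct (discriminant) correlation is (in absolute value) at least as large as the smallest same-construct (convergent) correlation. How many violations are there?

Convergent (same construct = social desirability): Scale B, Scale A.
Smallest convergent = 0.50. Discriminant |r|: 0.52, 0.35, 0.58; count ≥ 0.50 → 2.

2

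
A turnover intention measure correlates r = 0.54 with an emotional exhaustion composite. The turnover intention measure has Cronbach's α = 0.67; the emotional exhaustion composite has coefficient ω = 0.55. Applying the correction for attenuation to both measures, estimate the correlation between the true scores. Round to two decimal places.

r_true = r_obs / √(r_xx · r_yy) = 0.54 / √(0.67 × 0.55) = 0.54 / √0.3685 = 0.54 / 0.6070 ≈ 0.89.

0.89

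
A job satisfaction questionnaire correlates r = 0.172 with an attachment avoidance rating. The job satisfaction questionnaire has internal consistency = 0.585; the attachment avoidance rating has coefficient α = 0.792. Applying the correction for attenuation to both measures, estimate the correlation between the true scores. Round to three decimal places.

r_true = r_obs / √(r_xx · r_yy) = 0.172 / √(0.585 × 0.792) = 0.172 / √0.463320 = 0.172 / 0.6807 ≈ 0.253.

0.253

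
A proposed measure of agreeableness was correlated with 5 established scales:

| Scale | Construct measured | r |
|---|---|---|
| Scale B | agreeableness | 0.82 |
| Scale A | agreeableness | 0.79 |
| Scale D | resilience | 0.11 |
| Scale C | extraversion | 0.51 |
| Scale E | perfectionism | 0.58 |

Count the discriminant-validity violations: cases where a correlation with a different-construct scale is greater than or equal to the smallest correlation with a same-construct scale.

0

Convergent (same construct = agreeableness): Scale B, Scale A.
Smallest convergent = 0.79. Discriminant values: 0.11, 0.51, 0.58; count ≥ 0.79 → 0.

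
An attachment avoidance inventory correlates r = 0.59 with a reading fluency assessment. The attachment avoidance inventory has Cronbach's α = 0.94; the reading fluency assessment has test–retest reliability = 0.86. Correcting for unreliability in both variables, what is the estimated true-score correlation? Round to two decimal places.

0.66

r_true = r_obs / √(r_xx · r_yy) = 0.59 / √(0.94 × 0.86) = 0.59 / √0.8084 = 0.59 / 0.8991 ≈ 0.66.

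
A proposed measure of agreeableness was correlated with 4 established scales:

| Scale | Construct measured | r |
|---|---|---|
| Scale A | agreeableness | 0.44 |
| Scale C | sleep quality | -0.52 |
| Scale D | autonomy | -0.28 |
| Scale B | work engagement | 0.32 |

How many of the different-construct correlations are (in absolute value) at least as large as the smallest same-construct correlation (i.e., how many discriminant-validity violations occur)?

1

Convergent (same construct = agreeableness): Scale A.
Smallest convergent = 0.44. Discriminant |r|: 0.52, 0.28, 0.32; count ≥ 0.44 → 1.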